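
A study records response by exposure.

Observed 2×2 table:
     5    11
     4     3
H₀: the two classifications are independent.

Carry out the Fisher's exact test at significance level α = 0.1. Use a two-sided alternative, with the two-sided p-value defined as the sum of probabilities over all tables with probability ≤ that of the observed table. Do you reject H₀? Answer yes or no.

reject H₀: no

Margins: r₁=16, r₂=7, c₁=9, c₂=14, n=23
p_obs = C(16,5)·C(7,4)/C(23,9); sum pmf over tables with pmf ≤ p_obs
p-value (two-sided) = 0.36304
At α=0.1: p ≥ α → fail to reject H₀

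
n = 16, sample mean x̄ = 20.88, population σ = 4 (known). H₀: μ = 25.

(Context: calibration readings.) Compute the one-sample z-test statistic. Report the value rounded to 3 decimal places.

SE = σ/√n = 4/√16 = 1.0000
z = (x̄−μ₀)/SE = (20.88−25)/1.0000 = -4.1200

test statistic = -4.120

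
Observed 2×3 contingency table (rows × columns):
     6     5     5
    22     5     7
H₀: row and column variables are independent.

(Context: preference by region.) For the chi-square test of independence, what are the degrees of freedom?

degrees of freedom = 2

df = (r−1)(c−1) = (2−1)·(3−1) = 2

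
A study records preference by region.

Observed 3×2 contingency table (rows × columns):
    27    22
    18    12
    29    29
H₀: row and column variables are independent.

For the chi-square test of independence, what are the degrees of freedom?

degrees of freedom = 2

df = (r−1)(c−1) = (3−1)·(2−1) = 2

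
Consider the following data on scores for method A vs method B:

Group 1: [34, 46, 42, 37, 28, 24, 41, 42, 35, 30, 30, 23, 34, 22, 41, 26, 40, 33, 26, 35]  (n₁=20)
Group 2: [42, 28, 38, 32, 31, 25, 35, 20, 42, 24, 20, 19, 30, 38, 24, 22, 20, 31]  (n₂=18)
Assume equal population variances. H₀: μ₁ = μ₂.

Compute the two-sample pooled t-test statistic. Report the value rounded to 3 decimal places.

test statistic = 1.867

x̄₁=33.450, s₁=7.156, n₁=20
x̄₂=28.944, s₂=7.719, n₂=18
s_p² = [19·7.156² + 17·7.719²]/36 = 55.1637
SE = √(s_p²·(1/20+1/18)) = 2.4131
t = (33.450−28.944)/2.4131 = 1.8672
df = 36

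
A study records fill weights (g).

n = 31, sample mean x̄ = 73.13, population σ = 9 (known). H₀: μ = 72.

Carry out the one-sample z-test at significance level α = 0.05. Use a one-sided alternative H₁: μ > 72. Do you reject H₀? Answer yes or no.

reject H₀: no

SE = σ/√n = 9/√31 = 1.6164
z = (x̄−μ₀)/SE = (73.13−72)/1.6164 = 0.6991
p-value (one-sided, H₁ greater) = 0.24226
At α=0.05: p ≥ α → fail to reject H₀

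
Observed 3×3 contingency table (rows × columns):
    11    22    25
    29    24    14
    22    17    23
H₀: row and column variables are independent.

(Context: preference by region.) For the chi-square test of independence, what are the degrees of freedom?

degrees of freedom = 4

df = (r−1)(c−1) = (3−1)·(3−1) = 4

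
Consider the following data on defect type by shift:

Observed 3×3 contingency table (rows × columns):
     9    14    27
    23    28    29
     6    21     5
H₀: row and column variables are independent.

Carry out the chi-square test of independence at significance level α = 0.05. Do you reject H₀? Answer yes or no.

Row totals [50, 80, 32], col totals [38, 63, 61], n=162
χ² = (9−11.73)²/11.73 + (14−19.44)²/19.44 + (27−18.83)²/18.83 + (23−18.77)²/18.77 + (28−31.11)²/31.11 + (29−30.12)²/30.12 + (6−7.51)²/7.51 + (21−12.44)²/12.44 + (5−12.05)²/12.05 = 17.3239
df = 4
p-value (upper-tail) = 0.00167
At α=0.05: p < α → reject H₀

reject H₀: yes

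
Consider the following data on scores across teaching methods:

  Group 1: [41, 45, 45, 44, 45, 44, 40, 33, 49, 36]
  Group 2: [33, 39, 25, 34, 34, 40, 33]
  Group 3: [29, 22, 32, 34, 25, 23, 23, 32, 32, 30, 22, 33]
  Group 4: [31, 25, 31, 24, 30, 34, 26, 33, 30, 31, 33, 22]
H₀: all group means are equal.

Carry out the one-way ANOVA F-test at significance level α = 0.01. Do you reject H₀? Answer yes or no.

Group means [42.20, 34.00, 28.08, 29.17], grand mean 32.854
SSB = Σnᵢ(x̄ᵢ−x̄)² = 1318.939; SSW = ΣΣ(x−x̄ᵢ)² = 764.183
MSB = 1318.939/3 = 439.6462; MSW = 764.183/37 = 20.6536
F = MSB/MSW = 21.2867
df = (3, 37)
p-value (upper-tail) = 0.00000
At α=0.01: p < α → reject H₀

reject H₀: yes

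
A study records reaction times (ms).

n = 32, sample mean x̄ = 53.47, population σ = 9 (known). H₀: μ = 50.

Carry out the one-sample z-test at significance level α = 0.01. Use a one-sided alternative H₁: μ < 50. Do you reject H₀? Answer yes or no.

SE = σ/√n = 9/√32 = 1.5910
z = (x̄−μ₀)/SE = (53.47−50)/1.5910 = 2.1810
p-value (one-sided, H₁ less) = 0.98541
At α=0.01: p ≥ α → fail to reject H₀

reject H₀: no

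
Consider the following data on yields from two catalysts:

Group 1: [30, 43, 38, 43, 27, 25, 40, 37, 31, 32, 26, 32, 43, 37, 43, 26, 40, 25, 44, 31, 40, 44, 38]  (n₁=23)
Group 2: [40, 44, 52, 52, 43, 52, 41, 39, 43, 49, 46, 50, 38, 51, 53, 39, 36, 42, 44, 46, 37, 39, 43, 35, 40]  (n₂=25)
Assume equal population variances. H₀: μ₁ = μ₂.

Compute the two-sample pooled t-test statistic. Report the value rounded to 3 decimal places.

x̄₁=35.435, s₁=6.795, n₁=23
x̄₂=43.760, s₂=5.562, n₂=25
s_p² = [22·6.795² + 24·5.562²]/46 = 38.2220
SE = √(s_p²·(1/23+1/25)) = 1.7863
t = (35.435−43.760)/1.7863 = -4.6607
df = 46

test statistic = -4.661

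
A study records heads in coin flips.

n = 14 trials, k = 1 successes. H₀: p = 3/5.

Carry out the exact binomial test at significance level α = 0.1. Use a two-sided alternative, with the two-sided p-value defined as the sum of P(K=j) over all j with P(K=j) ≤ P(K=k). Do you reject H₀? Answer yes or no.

Exact binomial: n=14, k=1, p₀=3/5=0.6000
P(X=j) = C(n,j)·p₀^j·(1−p₀)^(n−j); p = Σ P(X=j) over j with P(X=j) ≤ P(X=1)
p-value (two-sided) = 0.00006
At α=0.1: p < α → reject H₀

reject H₀: yes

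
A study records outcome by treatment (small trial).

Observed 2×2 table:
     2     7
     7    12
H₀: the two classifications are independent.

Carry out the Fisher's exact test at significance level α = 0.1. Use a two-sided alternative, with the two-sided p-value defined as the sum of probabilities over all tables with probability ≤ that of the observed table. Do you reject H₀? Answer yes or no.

Margins: r₁=9, r₂=19, c₁=9, c₂=19, n=28
p_obs = C(9,2)·C(19,7)/C(28,9); sum pmf over tables with pmf ≤ p_obs
p-value (two-sided) = 0.67003
At α=0.1: p ≥ α → fail to reject H₀

reject H₀: no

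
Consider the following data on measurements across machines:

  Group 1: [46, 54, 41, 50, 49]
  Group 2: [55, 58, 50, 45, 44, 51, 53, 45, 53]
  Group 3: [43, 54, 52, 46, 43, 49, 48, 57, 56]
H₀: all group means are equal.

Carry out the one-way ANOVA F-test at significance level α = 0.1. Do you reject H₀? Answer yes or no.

Group means [48.00, 50.44, 49.78], grand mean 49.652
SSB = Σnᵢ(x̄ᵢ−x̄)² = 19.440; SSW = ΣΣ(x−x̄ᵢ)² = 509.778
MSB = 19.440/2 = 9.7198; MSW = 509.778/20 = 25.4889
F = MSB/MSW = 0.3813
df = (2, 20)
p-value (upper-tail) = 0.68781
At α=0.1: p ≥ α → fail to reject H₀

reject H₀: no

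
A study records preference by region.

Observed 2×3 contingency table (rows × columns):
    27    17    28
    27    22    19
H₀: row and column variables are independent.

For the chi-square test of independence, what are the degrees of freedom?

degrees of freedom = 2

df = (r−1)(c−1) = (2−1)·(3−1) = 2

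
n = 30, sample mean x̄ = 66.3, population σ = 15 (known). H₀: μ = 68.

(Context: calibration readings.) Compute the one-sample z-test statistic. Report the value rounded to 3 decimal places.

test statistic = -0.621

SE = σ/√n = 15/√30 = 2.7386
z = (x̄−μ₀)/SE = (66.3−68)/2.7386 = -0.6208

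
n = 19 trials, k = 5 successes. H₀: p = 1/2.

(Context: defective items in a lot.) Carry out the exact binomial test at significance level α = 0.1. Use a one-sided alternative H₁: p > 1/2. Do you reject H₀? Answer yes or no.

Exact binomial: n=19, k=5, p₀=1/2=0.5000
P(X≥5) from Σ C(n,i)·p₀^i·(1−p₀)^(n−i)
p-value (one-sided, H₁ greater) = 0.99039
At α=0.1: p ≥ α → fail to reject H₀

reject H₀: no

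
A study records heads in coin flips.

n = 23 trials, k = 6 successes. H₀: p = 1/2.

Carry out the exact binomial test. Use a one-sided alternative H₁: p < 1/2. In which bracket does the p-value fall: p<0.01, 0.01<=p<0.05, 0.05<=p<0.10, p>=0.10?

p-value bracket: 0.01<=p<0.05

Exact binomial: n=23, k=6, p₀=1/2=0.5000
P(X≤6) from Σ C(n,i)·p₀^i·(1−p₀)^(n−i)
p-value (one-sided, H₁ less) = 0.01734
→ bracket: 0.01<=p<0.05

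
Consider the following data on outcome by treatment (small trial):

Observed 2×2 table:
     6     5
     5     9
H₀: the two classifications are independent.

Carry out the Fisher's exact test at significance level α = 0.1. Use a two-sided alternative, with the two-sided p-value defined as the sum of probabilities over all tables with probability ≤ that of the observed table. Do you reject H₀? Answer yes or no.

reject H₀: no

Margins: r₁=11, r₂=14, c₁=11, c₂=14, n=25
p_obs = C(11,6)·C(14,5)/C(25,11); sum pmf over tables with pmf ≤ p_obs
p-value (two-sided) = 0.43466
At α=0.1: p ≥ α → fail to reject H₀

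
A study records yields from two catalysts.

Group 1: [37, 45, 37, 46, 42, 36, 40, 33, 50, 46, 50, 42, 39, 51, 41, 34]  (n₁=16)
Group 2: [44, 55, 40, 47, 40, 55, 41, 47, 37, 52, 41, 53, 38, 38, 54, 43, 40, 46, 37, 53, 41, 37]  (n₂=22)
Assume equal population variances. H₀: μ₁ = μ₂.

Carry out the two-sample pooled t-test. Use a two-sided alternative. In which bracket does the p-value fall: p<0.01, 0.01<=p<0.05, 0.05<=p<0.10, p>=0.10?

x̄₁=41.812, s₁=5.741, n₁=16
x̄₂=44.500, s₂=6.472, n₂=22
s_p² = [15·5.741² + 21·6.472²]/36 = 38.1649
SE = √(s_p²·(1/16+1/22)) = 2.0298
t = (41.812−44.500)/2.0298 = -1.3240
df = 36
p-value (two-sided) = 0.19384
→ bracket: p>=0.10

p-value bracket: p>=0.10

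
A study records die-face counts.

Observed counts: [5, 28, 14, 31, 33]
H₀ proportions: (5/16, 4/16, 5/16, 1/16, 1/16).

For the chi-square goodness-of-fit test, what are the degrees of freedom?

df = k − 1 = 5 − 1 = 4

degrees of freedom = 4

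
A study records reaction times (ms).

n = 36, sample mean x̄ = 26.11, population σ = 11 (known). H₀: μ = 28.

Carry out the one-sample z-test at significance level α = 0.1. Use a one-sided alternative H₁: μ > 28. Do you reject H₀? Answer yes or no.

SE = σ/√n = 11/√36 = 1.8333
z = (x̄−μ₀)/SE = (26.11−28)/1.8333 = -1.0309
p-value (one-sided, H₁ greater) = 0.84871
At α=0.1: p ≥ α → fail to reject H₀

reject H₀: no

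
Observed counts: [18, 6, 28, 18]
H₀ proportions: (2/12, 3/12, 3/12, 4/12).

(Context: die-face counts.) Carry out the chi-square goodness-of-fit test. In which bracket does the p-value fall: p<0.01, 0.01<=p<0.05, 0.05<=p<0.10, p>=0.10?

p-value bracket: p<0.01

n = 70; E_i = n·p_i = [11.67, 17.50, 17.50, 23.33]
χ² = (18−11.67)²/11.67 + (6−17.50)²/17.50 + (28−17.50)²/17.50 + (18−23.33)²/23.33 = 18.5143
df = 3
p-value (upper-tail) = 0.00034
→ bracket: p<0.01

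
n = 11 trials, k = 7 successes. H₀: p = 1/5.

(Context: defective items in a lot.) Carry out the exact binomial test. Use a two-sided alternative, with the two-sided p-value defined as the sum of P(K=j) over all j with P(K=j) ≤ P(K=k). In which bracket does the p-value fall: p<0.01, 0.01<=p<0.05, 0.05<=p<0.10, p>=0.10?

Exact binomial: n=11, k=7, p₀=1/5=0.2000
P(X=j) = C(n,j)·p₀^j·(1−p₀)^(n−j); p = Σ P(X=j) over j with P(X=j) ≤ P(X=7)
p-value (two-sided) = 0.00197
→ bracket: p<0.01

p-value bracket: p<0.01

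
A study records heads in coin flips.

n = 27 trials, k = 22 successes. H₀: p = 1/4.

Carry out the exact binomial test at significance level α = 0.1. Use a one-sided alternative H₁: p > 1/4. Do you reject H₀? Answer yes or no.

Exact binomial: n=27, k=22, p₀=1/4=0.2500
P(X≥22) from Σ C(n,i)·p₀^i·(1−p₀)^(n−i)
p-value (one-sided, H₁ greater) = 0.00000
At α=0.1: p < α → reject H₀

reject H₀: yes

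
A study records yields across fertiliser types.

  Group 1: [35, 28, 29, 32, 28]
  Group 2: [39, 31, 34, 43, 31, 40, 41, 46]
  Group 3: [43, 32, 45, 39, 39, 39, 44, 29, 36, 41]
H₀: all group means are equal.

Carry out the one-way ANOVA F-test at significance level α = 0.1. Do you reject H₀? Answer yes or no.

reject H₀: yes

Group means [30.40, 38.12, 38.70], grand mean 36.696
SSB = Σnᵢ(x̄ᵢ−x̄)² = 254.695; SSW = ΣΣ(x−x̄ᵢ)² = 492.175
MSB = 254.695/2 = 127.3473; MSW = 492.175/20 = 24.6088
F = MSB/MSW = 5.1749
df = (2, 20)
p-value (upper-tail) = 0.01544
At α=0.1: p < α → reject H₀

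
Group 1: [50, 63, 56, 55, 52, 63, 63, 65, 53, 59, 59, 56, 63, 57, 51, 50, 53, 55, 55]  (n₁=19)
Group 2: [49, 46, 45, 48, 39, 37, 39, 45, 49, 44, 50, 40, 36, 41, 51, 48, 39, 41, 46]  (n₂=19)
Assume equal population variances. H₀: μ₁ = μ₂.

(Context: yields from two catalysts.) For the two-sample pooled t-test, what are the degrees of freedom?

degrees of freedom = 36

df = n₁ + n₂ − 2 = 19 + 19 − 2 = 36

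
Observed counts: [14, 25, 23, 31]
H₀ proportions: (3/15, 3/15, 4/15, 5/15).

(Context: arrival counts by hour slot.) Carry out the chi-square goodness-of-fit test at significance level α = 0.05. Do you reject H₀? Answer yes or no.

reject H₀: no

n = 93; E_i = n·p_i = [18.60, 18.60, 24.80, 31.00]
χ² = (14−18.60)²/18.60 + (25−18.60)²/18.60 + (23−24.80)²/24.80 + (31−31.00)²/31.00 = 3.4704
df = 3
p-value (upper-tail) = 0.32462
At α=0.05: p ≥ α → fail to reject H₀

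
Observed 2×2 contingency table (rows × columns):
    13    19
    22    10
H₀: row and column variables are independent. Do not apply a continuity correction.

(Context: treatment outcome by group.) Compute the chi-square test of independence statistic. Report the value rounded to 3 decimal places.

Row totals [32, 32], col totals [35, 29], n=64
χ² = (13−17.50)²/17.50 + (19−14.50)²/14.50 + (22−17.50)²/17.50 + (10−14.50)²/14.50 = 5.1074
df = 1

test statistic = 5.107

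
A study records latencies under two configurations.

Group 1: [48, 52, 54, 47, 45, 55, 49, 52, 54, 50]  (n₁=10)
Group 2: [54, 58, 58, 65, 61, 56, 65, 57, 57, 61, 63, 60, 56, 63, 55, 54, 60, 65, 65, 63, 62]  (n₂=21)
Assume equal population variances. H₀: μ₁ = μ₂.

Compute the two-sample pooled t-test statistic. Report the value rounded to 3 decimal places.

test statistic = -6.619

x̄₁=50.600, s₁=3.340, n₁=10
x̄₂=59.905, s₂=3.793, n₂=21
s_p² = [9·3.340² + 20·3.793²]/29 = 13.3865
SE = √(s_p²·(1/10+1/21)) = 1.4057
t = (50.600−59.905)/1.4057 = -6.6191
df = 29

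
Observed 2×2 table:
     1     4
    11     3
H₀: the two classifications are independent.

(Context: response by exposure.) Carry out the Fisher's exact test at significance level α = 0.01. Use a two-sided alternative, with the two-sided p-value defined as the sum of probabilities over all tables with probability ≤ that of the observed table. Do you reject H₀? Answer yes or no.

reject H₀: no

Margins: r₁=5, r₂=14, c₁=12, c₂=7, n=19
p_obs = C(5,1)·C(14,11)/C(19,12); sum pmf over tables with pmf ≤ p_obs
p-value (two-sided) = 0.03793
At α=0.01: p ≥ α → fail to reject H₀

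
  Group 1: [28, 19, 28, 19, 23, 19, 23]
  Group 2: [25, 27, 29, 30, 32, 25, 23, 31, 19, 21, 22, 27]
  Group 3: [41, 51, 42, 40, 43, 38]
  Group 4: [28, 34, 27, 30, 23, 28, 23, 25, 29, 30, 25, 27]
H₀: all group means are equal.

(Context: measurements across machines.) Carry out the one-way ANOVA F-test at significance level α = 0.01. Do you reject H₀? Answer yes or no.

Group means [22.71, 25.92, 42.50, 27.42], grand mean 28.486
SSB = Σnᵢ(x̄ᵢ−x̄)² = 1504.481; SSW = ΣΣ(x−x̄ᵢ)² = 498.762
MSB = 1504.481/3 = 501.4938; MSW = 498.762/33 = 15.1140
F = MSB/MSW = 33.1808
df = (3, 33)
p-value (upper-tail) = 0.00000
At α=0.01: p < α → reject H₀

reject H₀: yes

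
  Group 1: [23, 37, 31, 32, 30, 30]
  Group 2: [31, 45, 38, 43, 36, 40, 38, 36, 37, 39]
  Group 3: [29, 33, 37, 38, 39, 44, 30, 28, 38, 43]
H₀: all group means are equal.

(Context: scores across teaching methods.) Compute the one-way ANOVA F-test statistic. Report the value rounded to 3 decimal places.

Group means [30.50, 38.30, 35.90], grand mean 35.577
SSB = Σnᵢ(x̄ᵢ−x̄)² = 229.846; SSW = ΣΣ(x−x̄ᵢ)² = 526.500
MSB = 229.846/2 = 114.9231; MSW = 526.500/23 = 22.8913
F = MSB/MSW = 5.0204
df = (2, 23)

test statistic = 5.020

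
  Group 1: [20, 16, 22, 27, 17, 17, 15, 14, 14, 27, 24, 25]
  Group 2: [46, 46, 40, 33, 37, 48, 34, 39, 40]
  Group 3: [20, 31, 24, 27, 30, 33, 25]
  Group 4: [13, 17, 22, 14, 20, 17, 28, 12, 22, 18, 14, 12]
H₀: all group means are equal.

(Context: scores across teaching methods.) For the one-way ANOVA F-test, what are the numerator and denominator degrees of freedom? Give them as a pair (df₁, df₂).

k = 4 groups, N = 40 total
df = (k−1, N−k) = (4−1, 40−4) = (3, 36)

degrees of freedom = [3, 36]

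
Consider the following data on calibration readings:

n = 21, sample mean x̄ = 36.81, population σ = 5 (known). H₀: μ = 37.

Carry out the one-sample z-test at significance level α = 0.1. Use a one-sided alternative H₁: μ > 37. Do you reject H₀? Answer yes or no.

reject H₀: no

SE = σ/√n = 5/√21 = 1.0911
z = (x̄−μ₀)/SE = (36.81−37)/1.0911 = -0.1741
p-value (one-sided, H₁ greater) = 0.56912
At α=0.1: p ≥ α → fail to reject H₀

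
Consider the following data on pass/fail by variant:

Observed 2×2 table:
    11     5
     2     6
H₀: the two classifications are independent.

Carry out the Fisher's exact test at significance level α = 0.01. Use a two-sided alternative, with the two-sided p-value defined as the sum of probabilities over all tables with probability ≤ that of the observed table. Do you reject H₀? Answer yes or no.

reject H₀: no

Margins: r₁=16, r₂=8, c₁=13, c₂=11, n=24
p_obs = C(16,11)·C(8,2)/C(24,13); sum pmf over tables with pmf ≤ p_obs
p-value (two-sided) = 0.08247
At α=0.01: p ≥ α → fail to reject H₀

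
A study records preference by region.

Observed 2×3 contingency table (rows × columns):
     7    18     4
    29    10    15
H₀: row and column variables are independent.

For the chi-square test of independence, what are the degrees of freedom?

df = (r−1)(c−1) = (2−1)·(3−1) = 2

degrees of freedom = 2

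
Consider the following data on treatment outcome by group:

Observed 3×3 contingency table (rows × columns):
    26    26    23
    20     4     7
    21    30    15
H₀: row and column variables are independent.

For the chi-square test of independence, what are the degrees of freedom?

df = (r−1)(c−1) = (3−1)·(3−1) = 4

degrees of freedom = 4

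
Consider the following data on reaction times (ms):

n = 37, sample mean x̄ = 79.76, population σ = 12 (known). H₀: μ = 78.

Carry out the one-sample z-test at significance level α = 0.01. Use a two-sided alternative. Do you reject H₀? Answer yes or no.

SE = σ/√n = 12/√37 = 1.9728
z = (x̄−μ₀)/SE = (79.76−78)/1.9728 = 0.8921
p-value (two-sided) = 0.37232
At α=0.01: p ≥ α → fail to reject H₀

reject H₀: no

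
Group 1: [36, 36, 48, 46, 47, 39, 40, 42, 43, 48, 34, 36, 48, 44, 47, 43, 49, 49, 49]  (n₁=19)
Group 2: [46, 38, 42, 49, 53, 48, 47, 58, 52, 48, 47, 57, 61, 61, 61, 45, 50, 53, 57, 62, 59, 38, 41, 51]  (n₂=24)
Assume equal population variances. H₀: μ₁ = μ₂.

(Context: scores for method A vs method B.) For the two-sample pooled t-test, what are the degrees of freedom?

df = n₁ + n₂ − 2 = 19 + 24 − 2 = 41

degrees of freedom = 41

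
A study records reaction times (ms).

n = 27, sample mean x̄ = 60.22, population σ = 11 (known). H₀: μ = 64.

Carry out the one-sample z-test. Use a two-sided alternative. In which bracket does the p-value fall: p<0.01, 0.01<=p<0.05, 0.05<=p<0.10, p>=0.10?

SE = σ/√n = 11/√27 = 2.1170
z = (x̄−μ₀)/SE = (60.22−64)/2.1170 = -1.7856
p-value (two-sided) = 0.07417
→ bracket: 0.05<=p<0.10

p-value bracket: 0.05<=p<0.10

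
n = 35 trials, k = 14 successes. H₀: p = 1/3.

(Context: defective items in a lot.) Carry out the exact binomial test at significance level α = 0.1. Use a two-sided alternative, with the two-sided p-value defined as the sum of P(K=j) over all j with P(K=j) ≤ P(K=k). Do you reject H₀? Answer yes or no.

reject H₀: no

Exact binomial: n=35, k=14, p₀=1/3=0.3333
P(X=j) = C(n,j)·p₀^j·(1−p₀)^(n−j); p = Σ P(X=j) over j with P(X=j) ≤ P(X=14)
p-value (two-sided) = 0.47329
At α=0.1: p ≥ α → fail to reject H₀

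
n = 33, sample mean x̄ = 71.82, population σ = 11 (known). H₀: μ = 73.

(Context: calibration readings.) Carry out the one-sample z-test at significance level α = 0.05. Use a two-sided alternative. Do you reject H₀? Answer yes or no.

SE = σ/√n = 11/√33 = 1.9149
z = (x̄−μ₀)/SE = (71.82−73)/1.9149 = -0.6162
p-value (two-sided) = 0.53774
At α=0.05: p ≥ α → fail to reject H₀

reject H₀: no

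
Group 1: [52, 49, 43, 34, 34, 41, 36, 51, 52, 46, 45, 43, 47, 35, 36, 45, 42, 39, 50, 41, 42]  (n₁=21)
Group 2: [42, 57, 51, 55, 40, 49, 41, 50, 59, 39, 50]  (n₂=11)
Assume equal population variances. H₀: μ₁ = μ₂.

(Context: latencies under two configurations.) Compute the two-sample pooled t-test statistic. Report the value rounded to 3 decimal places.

x̄₁=43.000, s₁=5.891, n₁=21
x̄₂=48.455, s₂=7.048, n₂=11
s_p² = [20·5.891² + 10·7.048²]/30 = 39.6909
SE = √(s_p²·(1/21+1/11)) = 2.3448
t = (43.000−48.455)/2.3448 = -2.3262
df = 30

test statistic = -2.326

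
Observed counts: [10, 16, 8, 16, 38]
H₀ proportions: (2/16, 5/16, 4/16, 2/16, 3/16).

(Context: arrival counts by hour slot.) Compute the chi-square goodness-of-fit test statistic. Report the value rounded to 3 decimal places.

n = 88; E_i = n·p_i = [11.00, 27.50, 22.00, 11.00, 16.50]
χ² = (10−11.00)²/11.00 + (16−27.50)²/27.50 + (8−22.00)²/22.00 + (16−11.00)²/11.00 + (38−16.50)²/16.50 = 44.0970
df = 4

test statistic = 44.097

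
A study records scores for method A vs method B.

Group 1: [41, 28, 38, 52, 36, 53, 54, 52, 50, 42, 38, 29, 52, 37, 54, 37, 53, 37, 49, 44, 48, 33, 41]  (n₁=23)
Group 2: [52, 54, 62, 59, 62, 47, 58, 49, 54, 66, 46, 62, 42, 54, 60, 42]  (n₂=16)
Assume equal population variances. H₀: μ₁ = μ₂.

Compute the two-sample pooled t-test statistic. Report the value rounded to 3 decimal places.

test statistic = -4.191

x̄₁=43.391, s₁=8.338, n₁=23
x̄₂=54.312, s₂=7.490, n₂=16
s_p² = [22·8.338² + 15·7.490²]/37 = 64.0788
SE = √(s_p²·(1/23+1/16)) = 2.6059
t = (43.391−54.312)/2.6059 = -4.1909
df = 37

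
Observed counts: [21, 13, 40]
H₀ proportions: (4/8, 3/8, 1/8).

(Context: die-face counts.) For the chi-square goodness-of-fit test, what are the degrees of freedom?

degrees of freedom = 2

df = k − 1 = 3 − 1 = 2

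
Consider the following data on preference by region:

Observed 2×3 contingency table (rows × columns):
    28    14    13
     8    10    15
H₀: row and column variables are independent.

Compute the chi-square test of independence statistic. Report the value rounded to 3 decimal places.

Row totals [55, 33], col totals [36, 24, 28], n=88
χ² = (28−22.50)²/22.50 + (14−15.00)²/15.00 + (13−17.50)²/17.50 + (8−13.50)²/13.50 + (10−9.00)²/9.00 + (15−10.50)²/10.50 = 6.8487
df = 2

test statistic = 6.849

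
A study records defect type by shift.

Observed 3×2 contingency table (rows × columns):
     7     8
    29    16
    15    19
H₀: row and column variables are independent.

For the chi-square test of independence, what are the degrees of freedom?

df = (r−1)(c−1) = (3−1)·(2−1) = 2

degrees of freedom = 2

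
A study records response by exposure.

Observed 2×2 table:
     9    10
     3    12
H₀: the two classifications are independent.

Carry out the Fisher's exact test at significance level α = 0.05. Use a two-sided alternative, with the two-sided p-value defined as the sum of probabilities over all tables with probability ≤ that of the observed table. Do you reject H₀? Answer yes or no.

Margins: r₁=19, r₂=15, c₁=12, c₂=22, n=34
p_obs = C(19,9)·C(15,3)/C(34,12); sum pmf over tables with pmf ≤ p_obs
p-value (two-sided) = 0.15181
At α=0.05: p ≥ α → fail to reject H₀

reject H₀: no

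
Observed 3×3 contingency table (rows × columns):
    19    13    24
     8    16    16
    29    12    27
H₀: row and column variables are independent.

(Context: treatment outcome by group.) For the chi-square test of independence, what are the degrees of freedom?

df = (r−1)(c−1) = (3−1)·(3−1) = 4

degrees of freedom = 4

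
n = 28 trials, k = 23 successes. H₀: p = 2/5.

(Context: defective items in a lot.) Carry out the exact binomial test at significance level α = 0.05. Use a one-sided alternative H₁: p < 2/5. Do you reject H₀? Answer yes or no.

reject H₀: no

Exact binomial: n=28, k=23, p₀=2/5=0.4000
P(X≤23) from Σ C(n,i)·p₀^i·(1−p₀)^(n−i)
p-value (one-sided, H₁ less) = 1.00000
At α=0.05: p ≥ α → fail to reject H₀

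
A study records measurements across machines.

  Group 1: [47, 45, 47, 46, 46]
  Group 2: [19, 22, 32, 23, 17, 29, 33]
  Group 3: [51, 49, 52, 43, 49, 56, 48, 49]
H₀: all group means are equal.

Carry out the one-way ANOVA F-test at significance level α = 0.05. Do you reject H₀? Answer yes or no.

reject H₀: yes

Group means [46.20, 25.00, 49.62], grand mean 40.150
SSB = Σnᵢ(x̄ᵢ−x̄)² = 2507.875; SSW = ΣΣ(x−x̄ᵢ)² = 340.675
MSB = 2507.875/2 = 1253.9375; MSW = 340.675/17 = 20.0397
F = MSB/MSW = 62.5726
df = (2, 17)
p-value (upper-tail) = 0.00000
At α=0.05: p < α → reject H₀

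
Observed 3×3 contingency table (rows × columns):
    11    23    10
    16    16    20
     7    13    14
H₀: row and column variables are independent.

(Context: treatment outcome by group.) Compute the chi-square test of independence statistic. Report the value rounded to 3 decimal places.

Row totals [44, 52, 34], col totals [34, 52, 44], n=130
χ² = (11−11.51)²/11.51 + (23−17.60)²/17.60 + (10−14.89)²/14.89 + (16−13.60)²/13.60 + (16−20.80)²/20.80 + (20−17.60)²/17.60 + (7−8.89)²/8.89 + (13−13.60)²/13.60 + (14−11.51)²/11.51 = 6.1138
df = 4

test statistic = 6.114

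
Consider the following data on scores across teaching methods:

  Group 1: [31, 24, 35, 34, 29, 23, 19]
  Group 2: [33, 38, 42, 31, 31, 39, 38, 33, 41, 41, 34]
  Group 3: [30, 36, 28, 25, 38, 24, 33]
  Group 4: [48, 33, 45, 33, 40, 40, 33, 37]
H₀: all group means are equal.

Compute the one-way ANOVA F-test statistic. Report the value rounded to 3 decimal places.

Group means [27.86, 36.45, 30.57, 38.62], grand mean 33.909
SSB = Σnᵢ(x̄ᵢ−x̄)² = 583.554; SSW = ΣΣ(x−x̄ᵢ)² = 791.174
MSB = 583.554/3 = 194.5179; MSW = 791.174/29 = 27.2819
F = MSB/MSW = 7.1299
df = (3, 29)

test statistic = 7.130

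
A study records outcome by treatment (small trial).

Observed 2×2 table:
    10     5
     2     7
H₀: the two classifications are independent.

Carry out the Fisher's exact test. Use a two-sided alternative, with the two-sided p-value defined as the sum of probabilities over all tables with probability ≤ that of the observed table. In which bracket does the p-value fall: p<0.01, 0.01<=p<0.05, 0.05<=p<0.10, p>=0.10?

p-value bracket: 0.05<=p<0.10

Margins: r₁=15, r₂=9, c₁=12, c₂=12, n=24
p_obs = C(15,10)·C(9,2)/C(24,12); sum pmf over tables with pmf ≤ p_obs
p-value (two-sided) = 0.08938
→ bracket: 0.05<=p<0.10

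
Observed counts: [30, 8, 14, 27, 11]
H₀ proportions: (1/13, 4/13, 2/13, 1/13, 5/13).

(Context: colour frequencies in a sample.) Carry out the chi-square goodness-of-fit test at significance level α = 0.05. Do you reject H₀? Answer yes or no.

n = 90; E_i = n·p_i = [6.92, 27.69, 13.85, 6.92, 34.62]
χ² = (30−6.92)²/6.92 + (8−27.69)²/27.69 + (14−13.85)²/13.85 + (27−6.92)²/6.92 + (11−34.62)²/34.62 = 165.2622
df = 4
p-value (upper-tail) = 0.00000
At α=0.05: p < α → reject H₀

reject H₀: yes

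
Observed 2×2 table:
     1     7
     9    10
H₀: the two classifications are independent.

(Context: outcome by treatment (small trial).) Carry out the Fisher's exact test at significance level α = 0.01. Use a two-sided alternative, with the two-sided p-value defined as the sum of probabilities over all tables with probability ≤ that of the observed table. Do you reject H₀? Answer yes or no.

Margins: r₁=8, r₂=19, c₁=10, c₂=17, n=27
p_obs = C(8,1)·C(19,9)/C(27,10); sum pmf over tables with pmf ≤ p_obs
p-value (two-sided) = 0.18954
At α=0.01: p ≥ α → fail to reject H₀

reject H₀: no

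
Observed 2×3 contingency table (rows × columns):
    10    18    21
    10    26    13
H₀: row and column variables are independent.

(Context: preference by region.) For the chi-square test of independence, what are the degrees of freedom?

degrees of freedom = 2

df = (r−1)(c−1) = (2−1)·(3−1) = 2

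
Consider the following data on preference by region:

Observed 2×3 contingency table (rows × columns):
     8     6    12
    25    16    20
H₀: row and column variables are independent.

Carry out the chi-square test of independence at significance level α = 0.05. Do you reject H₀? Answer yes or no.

Row totals [26, 61], col totals [33, 22, 32], n=87
χ² = (8−9.86)²/9.86 + (6−6.57)²/6.57 + (12−9.56)²/9.56 + (25−23.14)²/23.14 + (16−15.43)²/15.43 + (20−22.44)²/22.44 = 1.4586
df = 2
p-value (upper-tail) = 0.48224
At α=0.05: p ≥ α → fail to reject H₀

reject H₀: no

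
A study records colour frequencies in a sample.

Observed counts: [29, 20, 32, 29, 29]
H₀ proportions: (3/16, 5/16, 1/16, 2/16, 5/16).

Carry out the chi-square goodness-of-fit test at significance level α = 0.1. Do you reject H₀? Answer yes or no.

reject H₀: yes

n = 139; E_i = n·p_i = [26.06, 43.44, 8.69, 17.38, 43.44]
χ² = (29−26.06)²/26.06 + (20−43.44)²/43.44 + (32−8.69)²/8.69 + (29−17.38)²/17.38 + (29−43.44)²/43.44 = 88.1118
df = 4
p-value (upper-tail) = 0.00000
At α=0.1: p < α → reject H₀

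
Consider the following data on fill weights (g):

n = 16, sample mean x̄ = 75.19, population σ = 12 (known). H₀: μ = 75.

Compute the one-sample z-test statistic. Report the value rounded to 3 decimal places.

SE = σ/√n = 12/√16 = 3.0000
z = (x̄−μ₀)/SE = (75.19−75)/3.0000 = 0.0633

test statistic = 0.063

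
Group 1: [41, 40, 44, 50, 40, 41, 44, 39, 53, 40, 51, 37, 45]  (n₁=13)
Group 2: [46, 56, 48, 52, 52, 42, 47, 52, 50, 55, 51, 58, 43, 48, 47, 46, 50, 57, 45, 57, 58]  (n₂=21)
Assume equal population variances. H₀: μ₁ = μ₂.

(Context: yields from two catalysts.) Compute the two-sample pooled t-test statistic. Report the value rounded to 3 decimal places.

test statistic = -3.989

x̄₁=43.462, s₁=5.027, n₁=13
x̄₂=50.476, s₂=4.956, n₂=21
s_p² = [12·5.027² + 20·4.956²]/32 = 24.8272
SE = √(s_p²·(1/13+1/21)) = 1.7584
t = (43.462−50.476)/1.7584 = -3.9892
df = 32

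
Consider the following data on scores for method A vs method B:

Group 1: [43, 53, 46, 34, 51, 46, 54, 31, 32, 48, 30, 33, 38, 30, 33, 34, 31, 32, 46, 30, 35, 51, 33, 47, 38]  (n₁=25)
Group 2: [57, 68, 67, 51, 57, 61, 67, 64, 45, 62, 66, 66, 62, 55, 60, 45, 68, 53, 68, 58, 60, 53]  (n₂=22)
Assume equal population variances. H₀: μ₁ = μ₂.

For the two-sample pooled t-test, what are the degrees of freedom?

degrees of freedom = 45

df = n₁ + n₂ − 2 = 25 + 22 − 2 = 45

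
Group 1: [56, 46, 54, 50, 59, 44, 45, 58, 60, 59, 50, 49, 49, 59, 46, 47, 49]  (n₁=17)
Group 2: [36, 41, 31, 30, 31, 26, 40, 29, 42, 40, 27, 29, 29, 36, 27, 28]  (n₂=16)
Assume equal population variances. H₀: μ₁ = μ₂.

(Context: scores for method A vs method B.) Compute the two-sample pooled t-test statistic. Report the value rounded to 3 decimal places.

x̄₁=51.765, s₁=5.652, n₁=17
x̄₂=32.625, s₂=5.596, n₂=16
s_p² = [16·5.652² + 15·5.596²]/31 = 31.6390
SE = √(s_p²·(1/17+1/16)) = 1.9592
t = (51.765−32.625)/1.9592 = 9.7690
df = 31

test statistic = 9.769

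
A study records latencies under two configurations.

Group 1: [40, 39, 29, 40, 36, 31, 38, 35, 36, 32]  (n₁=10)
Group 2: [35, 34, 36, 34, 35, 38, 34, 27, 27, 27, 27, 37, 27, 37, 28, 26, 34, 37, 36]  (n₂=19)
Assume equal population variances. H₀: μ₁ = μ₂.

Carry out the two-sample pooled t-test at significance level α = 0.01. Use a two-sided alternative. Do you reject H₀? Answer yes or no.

x̄₁=35.600, s₁=3.864, n₁=10
x̄₂=32.421, s₂=4.414, n₂=19
s_p² = [9·3.864² + 18·4.414²]/27 = 17.9641
SE = √(s_p²·(1/10+1/19)) = 1.6559
t = (35.600−32.421)/1.6559 = 1.9198
df = 27
p-value (two-sided) = 0.06551
At α=0.01: p ≥ α → fail to reject H₀

reject H₀: no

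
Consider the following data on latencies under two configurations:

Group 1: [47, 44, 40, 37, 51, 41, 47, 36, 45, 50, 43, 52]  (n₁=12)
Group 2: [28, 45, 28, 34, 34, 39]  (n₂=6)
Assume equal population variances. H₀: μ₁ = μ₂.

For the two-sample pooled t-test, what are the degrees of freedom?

degrees of freedom = 16

df = n₁ + n₂ − 2 = 12 + 6 − 2 = 16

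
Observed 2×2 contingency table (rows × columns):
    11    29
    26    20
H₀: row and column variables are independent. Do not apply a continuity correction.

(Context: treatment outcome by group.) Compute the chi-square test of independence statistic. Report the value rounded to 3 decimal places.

Row totals [40, 46], col totals [37, 49], n=86
χ² = (11−17.21)²/17.21 + (29−22.79)²/22.79 + (26−19.79)²/19.79 + (20−26.21)²/26.21 = 7.3513
df = 1

test statistic = 7.351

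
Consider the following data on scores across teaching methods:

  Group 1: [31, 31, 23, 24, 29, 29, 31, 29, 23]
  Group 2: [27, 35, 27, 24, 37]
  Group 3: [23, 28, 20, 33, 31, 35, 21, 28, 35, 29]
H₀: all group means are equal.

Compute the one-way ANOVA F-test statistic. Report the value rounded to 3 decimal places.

test statistic = 0.347

Group means [27.78, 30.00, 28.30], grand mean 28.458
SSB = Σnᵢ(x̄ᵢ−x̄)² = 16.303; SSW = ΣΣ(x−x̄ᵢ)² = 493.656
MSB = 16.303/2 = 8.1514; MSW = 493.656/21 = 23.5074
F = MSB/MSW = 0.3468
df = (2, 21)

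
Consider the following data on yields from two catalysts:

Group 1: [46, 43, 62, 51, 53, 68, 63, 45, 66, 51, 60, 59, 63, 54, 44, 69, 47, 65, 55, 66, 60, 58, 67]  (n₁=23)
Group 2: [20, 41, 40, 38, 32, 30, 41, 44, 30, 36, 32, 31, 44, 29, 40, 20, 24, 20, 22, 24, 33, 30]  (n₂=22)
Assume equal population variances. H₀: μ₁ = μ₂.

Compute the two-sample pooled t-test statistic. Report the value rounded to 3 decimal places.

x̄₁=57.174, s₁=8.370, n₁=23
x̄₂=31.864, s₂=7.906, n₂=22
s_p² = [22·8.370² + 21·7.906²]/43 = 66.3697
SE = √(s_p²·(1/23+1/22)) = 2.4295
t = (57.174−31.864)/2.4295 = 10.4179
df = 43

test statistic = 10.418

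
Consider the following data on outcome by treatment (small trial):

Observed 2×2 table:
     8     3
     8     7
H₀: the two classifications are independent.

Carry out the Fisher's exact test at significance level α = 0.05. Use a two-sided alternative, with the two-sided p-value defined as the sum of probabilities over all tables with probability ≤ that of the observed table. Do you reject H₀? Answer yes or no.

reject H₀: no

Margins: r₁=11, r₂=15, c₁=16, c₂=10, n=26
p_obs = C(11,8)·C(15,8)/C(26,16); sum pmf over tables with pmf ≤ p_obs
p-value (two-sided) = 0.42786
At α=0.05: p ≥ α → fail to reject H₀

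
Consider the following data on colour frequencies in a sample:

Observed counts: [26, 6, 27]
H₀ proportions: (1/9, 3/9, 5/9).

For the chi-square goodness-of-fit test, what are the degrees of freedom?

degrees of freedom = 2

df = k − 1 = 3 − 1 = 2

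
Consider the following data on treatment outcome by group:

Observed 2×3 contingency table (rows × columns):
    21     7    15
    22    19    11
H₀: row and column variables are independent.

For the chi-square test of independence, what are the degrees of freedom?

df = (r−1)(c−1) = (2−1)·(3−1) = 2

degrees of freedom = 2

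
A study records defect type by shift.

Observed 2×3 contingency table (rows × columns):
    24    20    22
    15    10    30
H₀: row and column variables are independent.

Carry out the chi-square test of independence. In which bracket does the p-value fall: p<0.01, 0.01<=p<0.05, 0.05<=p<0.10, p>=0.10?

Row totals [66, 55], col totals [39, 30, 52], n=121
χ² = (24−21.27)²/21.27 + (20−16.36)²/16.36 + (22−28.36)²/28.36 + (15−17.73)²/17.73 + (10−13.64)²/13.64 + (30−23.64)²/23.64 = 5.6880
df = 2
p-value (upper-tail) = 0.05819
→ bracket: 0.05<=p<0.10

p-value bracket: 0.05<=p<0.10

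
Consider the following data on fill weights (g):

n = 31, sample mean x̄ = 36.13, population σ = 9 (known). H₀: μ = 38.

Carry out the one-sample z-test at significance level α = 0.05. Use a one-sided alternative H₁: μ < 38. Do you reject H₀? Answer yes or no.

reject H₀: no

SE = σ/√n = 9/√31 = 1.6164
z = (x̄−μ₀)/SE = (36.13−38)/1.6164 = -1.1569
p-value (one-sided, H₁ less) = 0.12367
At α=0.05: p ≥ α → fail to reject H₀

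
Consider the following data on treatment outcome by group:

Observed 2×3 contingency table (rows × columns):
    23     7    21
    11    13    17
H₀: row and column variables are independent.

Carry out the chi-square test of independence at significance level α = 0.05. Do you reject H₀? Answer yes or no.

reject H₀: no

Row totals [51, 41], col totals [34, 20, 38], n=92
χ² = (23−18.85)²/18.85 + (7−11.09)²/11.09 + (21−21.07)²/21.07 + (11−15.15)²/15.15 + (13−8.91)²/8.91 + (17−16.93)²/16.93 = 5.4336
df = 2
p-value (upper-tail) = 0.06609
At α=0.05: p ≥ α → fail to reject H₀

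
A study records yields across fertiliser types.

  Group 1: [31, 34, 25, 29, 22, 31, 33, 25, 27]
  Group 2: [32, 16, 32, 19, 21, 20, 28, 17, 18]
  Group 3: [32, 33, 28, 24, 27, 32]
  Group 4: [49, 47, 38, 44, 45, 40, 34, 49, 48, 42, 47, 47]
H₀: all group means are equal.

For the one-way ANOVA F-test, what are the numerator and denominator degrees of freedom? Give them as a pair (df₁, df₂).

degrees of freedom = [3, 32]

k = 4 groups, N = 36 total
df = (k−1, N−k) = (4−1, 36−4) = (3, 32)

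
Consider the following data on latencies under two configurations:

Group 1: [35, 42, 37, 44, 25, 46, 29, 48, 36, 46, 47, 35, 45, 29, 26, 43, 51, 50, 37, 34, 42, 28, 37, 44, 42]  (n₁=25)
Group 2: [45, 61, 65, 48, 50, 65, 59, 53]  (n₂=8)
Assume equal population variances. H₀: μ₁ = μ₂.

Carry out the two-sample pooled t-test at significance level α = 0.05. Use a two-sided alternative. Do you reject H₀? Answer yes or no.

x̄₁=39.120, s₁=7.639, n₁=25
x̄₂=55.750, s₂=7.797, n₂=8
s_p² = [24·7.639² + 7·7.797²]/31 = 58.9077
SE = √(s_p²·(1/25+1/8)) = 3.1177
t = (39.120−55.750)/3.1177 = -5.3341
df = 31
p-value (two-sided) = 0.00001
At α=0.05: p < α → reject H₀

reject H₀: yes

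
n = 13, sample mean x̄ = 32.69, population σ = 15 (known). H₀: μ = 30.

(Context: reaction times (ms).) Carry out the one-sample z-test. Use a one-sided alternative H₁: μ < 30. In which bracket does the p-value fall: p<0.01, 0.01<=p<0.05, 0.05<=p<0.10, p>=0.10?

p-value bracket: p>=0.10

SE = σ/√n = 15/√13 = 4.1603
z = (x̄−μ₀)/SE = (32.69−30)/4.1603 = 0.6466
p-value (one-sided, H₁ less) = 0.74105
→ bracket: p>=0.10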